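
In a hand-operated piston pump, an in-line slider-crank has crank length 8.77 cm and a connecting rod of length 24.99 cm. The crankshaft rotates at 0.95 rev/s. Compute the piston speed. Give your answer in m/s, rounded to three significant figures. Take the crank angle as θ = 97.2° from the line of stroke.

0.495

ω = 2π·0.95 = 5.969 rad/s
For an in-line slider-crank, x = r cosθ + √(L² − r² sin²θ), so v = −rω sinθ·[1 + r cosθ/√(L² − r² sin²θ)].
With r = 0.0877 m, L = 0.2499 m, θ = 97.2°: √(L² − r² sin²θ) = 0.23426 m.
v = −0.0877·5.969·0.99211·[1 + 0.0877·-0.12533/0.23426] = -0.49499 m/s.
|v| = 0.49499 m/s.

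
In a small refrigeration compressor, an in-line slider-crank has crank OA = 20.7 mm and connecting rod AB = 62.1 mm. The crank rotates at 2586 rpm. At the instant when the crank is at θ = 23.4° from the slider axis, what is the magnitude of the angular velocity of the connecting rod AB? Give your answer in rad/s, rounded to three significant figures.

83.6

ω = 270.8 rad/s (converted from 2586 rpm).
The rod makes angle φ with the slider axis where L sinφ = r sinθ; differentiating, L cosφ·φ̇ = r ω cosθ.
L cosφ = √(L² − r² sin²θ) = 0.061553 m.
|ω_rod| = r ω |cosθ| / √(L² − r² sin²θ) = 0.0207·270.8·0.91775/0.061553 = 83.58 rad/s.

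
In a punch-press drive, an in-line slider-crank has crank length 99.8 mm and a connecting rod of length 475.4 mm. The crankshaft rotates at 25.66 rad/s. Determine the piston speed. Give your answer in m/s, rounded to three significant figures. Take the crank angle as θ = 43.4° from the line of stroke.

2.03

ω = 25.66 rad/s
For an in-line slider-crank, x = r cosθ + √(L² − r² sin²θ), so v = −rω sinθ·[1 + r cosθ/√(L² − r² sin²θ)].
With r = 0.0998 m, L = 0.4754 m, θ = 43.4°: √(L² − r² sin²θ) = 0.47043 m.
v = −0.0998·25.66·0.68709·[1 + 0.0998·0.72657/0.47043] = -2.0308 m/s.
|v| = 2.0308 m/s.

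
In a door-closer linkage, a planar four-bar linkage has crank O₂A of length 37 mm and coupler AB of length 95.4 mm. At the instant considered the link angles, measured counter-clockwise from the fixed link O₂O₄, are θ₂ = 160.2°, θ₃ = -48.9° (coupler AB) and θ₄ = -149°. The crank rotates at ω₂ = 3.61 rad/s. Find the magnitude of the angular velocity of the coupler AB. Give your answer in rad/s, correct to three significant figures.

1.10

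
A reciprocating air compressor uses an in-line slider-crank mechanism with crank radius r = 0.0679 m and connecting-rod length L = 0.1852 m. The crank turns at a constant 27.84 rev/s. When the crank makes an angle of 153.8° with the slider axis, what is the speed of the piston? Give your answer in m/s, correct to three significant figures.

ω = 2π·27.8 = 174.9 rad/s
For an in-line slider-crank, x = r cosθ + √(L² − r² sin²θ), so v = −rω sinθ·[1 + r cosθ/√(L² − r² sin²θ)].
With r = 0.0679 m, L = 0.1852 m, θ = 153.8°: √(L² − r² sin²θ) = 0.18276 m.
v = −0.0679·174.9·0.44151·[1 + 0.0679·-0.89726/0.18276] = -3.4958 m/s.
|v| = 3.4958 m/s.

3.50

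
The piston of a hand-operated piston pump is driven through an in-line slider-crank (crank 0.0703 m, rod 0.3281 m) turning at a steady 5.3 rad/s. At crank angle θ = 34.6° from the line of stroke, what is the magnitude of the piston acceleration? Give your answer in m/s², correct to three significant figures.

ω = 5.3 rad/s
x(θ) = r cosθ + √(L² − r² sin²θ); with ω constant, a = ω²·d²x/dθ².
d²x/dθ² = −r cosθ − r²(cos2θ)/√u − r⁴ sin²2θ/(4u^{3/2}),  u = L² − r² sin²θ = 0.106056 m².
Substituting r = 0.0703 m, L = 0.3281 m, θ = 34.6°: d²x/dθ² = -0.06341 m.
a = ω²·d²x/dθ² = (5.3)²·(-0.06341) = -1.7812 m/s²;  |a| = 1.7812 m/s².

1.78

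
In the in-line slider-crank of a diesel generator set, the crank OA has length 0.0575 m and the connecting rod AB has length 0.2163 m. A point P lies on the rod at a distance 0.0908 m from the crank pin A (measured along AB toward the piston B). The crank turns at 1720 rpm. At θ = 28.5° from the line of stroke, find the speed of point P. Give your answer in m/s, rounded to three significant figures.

7.57

ω = 180.1 rad/s.  Crank-pin speed |V_A| = rω = 10.357 m/s, perpendicular to OA.
Rod angle: sinφ = −(r/L) sinθ ⇒ φ = -7.287°; ω_rod = −rω cosθ/√(L²−r²sin²θ) = -42.422 rad/s.
V_P = V_A + ω_rod × AP, with AP = 0.0908 m along the rod.
Components: V_Px = −rω sinθ − a·ω_rod·sinφ = -5.4304 m/s;  V_Py = rω cosθ + a·ω_rod·cosφ = +5.2809 m/s.
|V_P| = √(V_Px² + V_Py²) = 7.5748 m/s.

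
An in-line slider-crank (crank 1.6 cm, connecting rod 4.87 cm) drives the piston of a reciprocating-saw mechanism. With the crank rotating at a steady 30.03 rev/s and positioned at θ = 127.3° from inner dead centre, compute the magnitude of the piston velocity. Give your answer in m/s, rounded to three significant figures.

1.91

ω = 2π·30 = 188.7 rad/s
For an in-line slider-crank, x = r cosθ + √(L² − r² sin²θ), so v = −rω sinθ·[1 + r cosθ/√(L² − r² sin²θ)].
With r = 0.016 m, L = 0.0487 m, θ = 127.3°: √(L² − r² sin²θ) = 0.047007 m.
v = −0.016·188.7·0.79547·[1 + 0.016·-0.60599/0.047007] = -1.9062 m/s.
|v| = 1.9062 m/s.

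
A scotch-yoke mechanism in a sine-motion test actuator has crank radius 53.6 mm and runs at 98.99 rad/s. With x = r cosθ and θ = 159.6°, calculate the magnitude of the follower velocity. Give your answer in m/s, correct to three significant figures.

1.85

ω = 98.99 rad/s
x = r cosθ ⇒ ẋ = −rω sinθ.
|v| = rω|sinθ| = 0.0536·98.99·|sin 159.6°| = 1.8495 m/s.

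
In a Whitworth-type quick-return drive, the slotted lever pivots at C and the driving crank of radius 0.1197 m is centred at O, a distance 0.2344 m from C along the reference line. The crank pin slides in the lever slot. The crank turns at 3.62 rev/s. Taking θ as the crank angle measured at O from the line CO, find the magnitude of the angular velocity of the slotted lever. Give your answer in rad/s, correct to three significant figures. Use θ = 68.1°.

6.25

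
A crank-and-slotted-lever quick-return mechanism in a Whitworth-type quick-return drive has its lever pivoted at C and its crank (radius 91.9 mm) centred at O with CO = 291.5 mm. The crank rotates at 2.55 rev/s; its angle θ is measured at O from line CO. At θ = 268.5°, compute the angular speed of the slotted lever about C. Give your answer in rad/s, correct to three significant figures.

ω = 16.02 rad/s (from 2.55 rev/s).
Crank pin A relative to C: A = (d + r cosθ, r sinθ); lever angle φ = atan2(r sinθ, d + r cosθ).
Differentiating tanφ: φ̇ = rω(d cosθ + r)/(d² + r² + 2dr cosθ).
d² + r² + 2dr cosθ = |CA|² = 0.0920154 m²;  d cosθ + r = +0.084269 m.
|ω_lever| = |0.0919·16.02·+0.084269| / 0.0920154 = 1.3485 rad/s.

1.35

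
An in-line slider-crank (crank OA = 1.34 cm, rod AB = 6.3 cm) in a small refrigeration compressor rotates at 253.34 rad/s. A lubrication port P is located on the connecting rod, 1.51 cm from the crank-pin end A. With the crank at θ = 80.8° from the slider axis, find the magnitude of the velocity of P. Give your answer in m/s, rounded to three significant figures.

3.40

ω = 253.3 rad/s.  Crank-pin speed |V_A| = rω = 3.3948 m/s, perpendicular to OA.
Rod angle: sinφ = −(r/L) sinθ ⇒ φ = -12.120°; ω_rod = −rω cosθ/√(L²−r²sin²θ) = -8.8116 rad/s.
V_P = V_A + ω_rod × AP, with AP = 0.0151 m along the rod.
Components: V_Px = −rω sinθ − a·ω_rod·sinφ = -3.379 m/s;  V_Py = rω cosθ + a·ω_rod·cosφ = +0.41267 m/s.
|V_P| = √(V_Px² + V_Py²) = 3.4041 m/s.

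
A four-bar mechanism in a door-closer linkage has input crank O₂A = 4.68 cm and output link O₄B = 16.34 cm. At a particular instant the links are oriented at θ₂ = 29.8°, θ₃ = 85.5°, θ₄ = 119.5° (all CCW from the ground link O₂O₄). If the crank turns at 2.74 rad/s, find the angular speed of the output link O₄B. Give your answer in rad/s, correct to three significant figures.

1.16

ω₂ = 2.74 rad/s
Differentiating the loop-closure r₂e^{iθ₂}+r₃e^{iθ₃}=r₁+r₄e^{iθ₄} gives r₂ω₂e^{iθ₂}+r₃ω₃e^{iθ₃}=r₄ω₄e^{iθ₄}.
Eliminating the other unknown: ω₄ = r₂ω₂ sin(θ₂−θ₃) / [r₄ sin(θ₄−θ₃)].
Numerator sine = -0.82610; denominator sine = +0.55919.
Result = 0.0468·2.74·(-0.82610) / (0.1634·(+0.55919)) = -1.1593 rad/s; magnitude 1.1593 rad/s.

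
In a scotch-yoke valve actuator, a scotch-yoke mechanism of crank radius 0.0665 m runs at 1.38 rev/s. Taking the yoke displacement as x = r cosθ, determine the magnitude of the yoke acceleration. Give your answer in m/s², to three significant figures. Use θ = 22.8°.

4.61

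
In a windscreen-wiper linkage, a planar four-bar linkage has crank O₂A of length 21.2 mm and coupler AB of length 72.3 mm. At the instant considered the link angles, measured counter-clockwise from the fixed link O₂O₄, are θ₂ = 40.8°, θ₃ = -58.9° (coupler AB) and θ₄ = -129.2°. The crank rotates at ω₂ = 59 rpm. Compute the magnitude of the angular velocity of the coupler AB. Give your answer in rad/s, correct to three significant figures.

0.334

ω₂ = 6.178 rad/s (from 59 rpm).
Differentiating the loop-closure r₂e^{iθ₂}+r₃e^{iθ₃}=r₁+r₄e^{iθ₄} gives r₂ω₂e^{iθ₂}+r₃ω₃e^{iθ₃}=r₄ω₄e^{iθ₄}.
Eliminating the other unknown: ω₃ = r₂ω₂ sin(θ₄−θ₂) / [r₃ sin(θ₃−θ₄)].
Numerator sine = -0.17365; denominator sine = +0.94147.
Result = 0.0212·6.178·(-0.17365) / (0.0723·(+0.94147)) = -0.33415 rad/s; magnitude 0.33415 rad/s.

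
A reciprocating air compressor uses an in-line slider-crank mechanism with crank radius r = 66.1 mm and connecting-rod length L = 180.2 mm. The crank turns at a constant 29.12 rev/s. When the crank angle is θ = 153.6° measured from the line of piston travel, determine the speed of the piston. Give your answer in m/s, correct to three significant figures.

ω = 2π·29.1 = 183 rad/s
For an in-line slider-crank, x = r cosθ + √(L² − r² sin²θ), so v = −rω sinθ·[1 + r cosθ/√(L² − r² sin²θ)].
With r = 0.0661 m, L = 0.1802 m, θ = 153.6°: √(L² − r² sin²θ) = 0.17779 m.
v = −0.0661·183·0.44464·[1 + 0.0661·-0.89571/0.17779] = -3.5867 m/s.
|v| = 3.5867 m/s.

3.59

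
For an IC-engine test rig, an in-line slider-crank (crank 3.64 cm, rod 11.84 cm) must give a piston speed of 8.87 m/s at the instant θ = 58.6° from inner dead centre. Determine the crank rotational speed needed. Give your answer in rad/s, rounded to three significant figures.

For an in-line slider-crank, |v_piston| = rω|sinθ|·[1 + r cosθ/√(L² − r² sin²θ)].
With r = 0.0364 m, L = 0.1184 m, θ = 58.6°: the bracketed kinematic factor |dx/dθ| = 0.036227 m.
ω = v/|dx/dθ| = 8.87/0.036227 = 244.85 rad/s.

245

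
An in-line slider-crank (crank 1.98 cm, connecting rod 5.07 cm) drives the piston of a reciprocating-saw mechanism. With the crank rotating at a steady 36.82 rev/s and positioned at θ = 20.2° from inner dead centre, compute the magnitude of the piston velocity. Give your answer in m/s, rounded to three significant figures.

ω = 2π·36.8 = 231.3 rad/s
For an in-line slider-crank, x = r cosθ + √(L² − r² sin²θ), so v = −rω sinθ·[1 + r cosθ/√(L² − r² sin²θ)].
With r = 0.0198 m, L = 0.0507 m, θ = 20.2°: √(L² − r² sin²θ) = 0.050237 m.
v = −0.0198·231.3·0.34530·[1 + 0.0198·0.93849/0.050237] = -2.1668 m/s.
|v| = 2.1668 m/s.

2.17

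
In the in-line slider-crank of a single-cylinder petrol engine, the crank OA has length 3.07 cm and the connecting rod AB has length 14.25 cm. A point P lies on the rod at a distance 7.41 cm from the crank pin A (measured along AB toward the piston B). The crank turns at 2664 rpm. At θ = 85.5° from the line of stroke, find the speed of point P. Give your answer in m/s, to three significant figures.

ω = 279 rad/s.  Crank-pin speed |V_A| = rω = 8.5645 m/s, perpendicular to OA.
Rod angle: sinφ = −(r/L) sinθ ⇒ φ = -12.402°; ω_rod = −rω cosθ/√(L²−r²sin²θ) = -4.8282 rad/s.
V_P = V_A + ω_rod × AP, with AP = 0.0741 m along the rod.
Components: V_Px = −rω sinθ − a·ω_rod·sinφ = -8.6149 m/s;  V_Py = rω cosθ + a·ω_rod·cosφ = +0.32254 m/s.
|V_P| = √(V_Px² + V_Py²) = 8.621 m/s.

8.62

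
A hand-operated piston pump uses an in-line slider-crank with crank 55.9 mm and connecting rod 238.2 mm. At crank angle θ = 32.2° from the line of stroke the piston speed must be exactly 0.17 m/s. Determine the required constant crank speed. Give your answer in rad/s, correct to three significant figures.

For an in-line slider-crank, |v_piston| = rω|sinθ|·[1 + r cosθ/√(L² − r² sin²θ)].
With r = 0.0559 m, L = 0.2382 m, θ = 32.2°: the bracketed kinematic factor |dx/dθ| = 0.03575 m.
ω = v/|dx/dθ| = 0.17/0.03575 = 4.7553 rad/s.

4.76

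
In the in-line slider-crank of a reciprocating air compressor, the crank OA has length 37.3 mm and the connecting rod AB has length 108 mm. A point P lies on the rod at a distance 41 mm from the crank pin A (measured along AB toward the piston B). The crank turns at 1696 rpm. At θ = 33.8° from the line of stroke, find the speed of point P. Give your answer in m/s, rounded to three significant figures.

ω = 177.6 rad/s.  Crank-pin speed |V_A| = rω = 6.6247 m/s, perpendicular to OA.
Rod angle: sinφ = −(r/L) sinθ ⇒ φ = -11.077°; ω_rod = −rω cosθ/√(L²−r²sin²θ) = -51.94 rad/s.
V_P = V_A + ω_rod × AP, with AP = 0.041 m along the rod.
Components: V_Px = −rω sinθ − a·ω_rod·sinφ = -4.0944 m/s;  V_Py = rω cosθ + a·ω_rod·cosφ = +3.4151 m/s.
|V_P| = √(V_Px² + V_Py²) = 5.3317 m/s.

5.33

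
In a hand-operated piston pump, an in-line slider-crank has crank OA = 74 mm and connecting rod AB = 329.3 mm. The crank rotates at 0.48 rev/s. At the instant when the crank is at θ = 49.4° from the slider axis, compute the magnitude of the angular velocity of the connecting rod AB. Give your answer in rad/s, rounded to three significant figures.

ω = 3.016 rad/s (converted from 0.48 rev/s).
The rod makes angle φ with the slider axis where L sinφ = r sinθ; differentiating, L cosφ·φ̇ = r ω cosθ.
L cosφ = √(L² − r² sin²θ) = 0.32447 m.
|ω_rod| = r ω |cosθ| / √(L² − r² sin²θ) = 0.074·3.016·0.65077/0.32447 = 0.44762 rad/s.

0.448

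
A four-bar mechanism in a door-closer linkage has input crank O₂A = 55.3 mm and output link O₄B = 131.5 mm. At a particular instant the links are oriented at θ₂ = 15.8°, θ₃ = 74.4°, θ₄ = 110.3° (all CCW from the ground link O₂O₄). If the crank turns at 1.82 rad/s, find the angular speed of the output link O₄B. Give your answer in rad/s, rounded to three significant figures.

1.11

ω₂ = 1.82 rad/s
Differentiating the loop-closure r₂e^{iθ₂}+r₃e^{iθ₃}=r₁+r₄e^{iθ₄} gives r₂ω₂e^{iθ₂}+r₃ω₃e^{iθ₃}=r₄ω₄e^{iθ₄}.
Eliminating the other unknown: ω₄ = r₂ω₂ sin(θ₂−θ₃) / [r₄ sin(θ₄−θ₃)].
Numerator sine = -0.85355; denominator sine = +0.58637.
Result = 0.0553·1.82·(-0.85355) / (0.1315·(+0.58637)) = -1.1141 rad/s; magnitude 1.1141 rad/s.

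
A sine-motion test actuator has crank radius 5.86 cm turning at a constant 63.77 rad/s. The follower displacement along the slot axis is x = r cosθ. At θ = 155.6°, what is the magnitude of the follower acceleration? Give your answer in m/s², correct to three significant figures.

217

ω = 63.77 rad/s
x = r cosθ ⇒ ẍ = −rω² cosθ (ω constant).
|a| = rω²|cosθ| = 0.0586·(63.77)²·|cos 155.6°| = 217.02 m/s².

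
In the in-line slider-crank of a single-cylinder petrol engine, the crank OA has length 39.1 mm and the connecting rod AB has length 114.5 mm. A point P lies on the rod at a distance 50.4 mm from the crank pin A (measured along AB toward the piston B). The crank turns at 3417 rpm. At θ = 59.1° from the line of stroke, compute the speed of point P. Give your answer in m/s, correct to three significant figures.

13.6

ω = 357.8 rad/s.  Crank-pin speed |V_A| = rω = 13.991 m/s, perpendicular to OA.
Rod angle: sinφ = −(r/L) sinθ ⇒ φ = -17.039°; ω_rod = −rω cosθ/√(L²−r²sin²θ) = -65.632 rad/s.
V_P = V_A + ω_rod × AP, with AP = 0.0504 m along the rod.
Components: V_Px = −rω sinθ − a·ω_rod·sinφ = -12.974 m/s;  V_Py = rω cosθ + a·ω_rod·cosφ = +4.0223 m/s.
|V_P| = √(V_Px² + V_Py²) = 13.584 m/s.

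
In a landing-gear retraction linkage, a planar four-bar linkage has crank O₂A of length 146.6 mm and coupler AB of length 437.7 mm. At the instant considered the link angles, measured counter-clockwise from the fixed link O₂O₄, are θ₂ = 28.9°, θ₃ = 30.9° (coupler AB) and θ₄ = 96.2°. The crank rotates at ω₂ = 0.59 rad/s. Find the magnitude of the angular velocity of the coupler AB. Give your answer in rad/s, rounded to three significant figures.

ω₂ = 0.59 rad/s
Differentiating the loop-closure r₂e^{iθ₂}+r₃e^{iθ₃}=r₁+r₄e^{iθ₄} gives r₂ω₂e^{iθ₂}+r₃ω₃e^{iθ₃}=r₄ω₄e^{iθ₄}.
Eliminating the other unknown: ω₃ = r₂ω₂ sin(θ₄−θ₂) / [r₃ sin(θ₃−θ₄)].
Numerator sine = +0.92254; denominator sine = -0.90851.
Result = 0.1466·0.59·(+0.92254) / (0.4377·(-0.90851)) = -0.20066 rad/s; magnitude 0.20066 rad/s.

0.201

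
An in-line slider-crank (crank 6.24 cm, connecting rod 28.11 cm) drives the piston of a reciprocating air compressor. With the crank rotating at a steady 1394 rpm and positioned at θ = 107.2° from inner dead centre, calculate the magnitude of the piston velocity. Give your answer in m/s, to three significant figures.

8.12

ω = 2π·1394/60 = 146 rad/s
For an in-line slider-crank, x = r cosθ + √(L² − r² sin²θ), so v = −rω sinθ·[1 + r cosθ/√(L² − r² sin²θ)].
With r = 0.0624 m, L = 0.2811 m, θ = 107.2°: √(L² − r² sin²θ) = 0.27471 m.
v = −0.0624·146·0.95528·[1 + 0.0624·-0.29571/0.27471] = -8.1172 m/s.
|v| = 8.1172 m/s.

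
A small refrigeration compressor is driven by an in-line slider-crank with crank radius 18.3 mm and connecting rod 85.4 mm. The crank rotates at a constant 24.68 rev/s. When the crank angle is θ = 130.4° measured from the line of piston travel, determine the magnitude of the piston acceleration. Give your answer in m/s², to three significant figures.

299

ω = 2π·24.7 = 155.1 rad/s
x(θ) = r cosθ + √(L² − r² sin²θ); with ω constant, a = ω²·d²x/dθ².
d²x/dθ² = −r cosθ − r²(cos2θ)/√u − r⁴ sin²2θ/(4u^{3/2}),  u = L² − r² sin²θ = 0.00709894 m².
Substituting r = 0.0183 m, L = 0.0854 m, θ = 130.4°: d²x/dθ² = +0.01245 m.
a = ω²·d²x/dθ² = (155.1)²·(+0.01245) = +299.39 m/s²;  |a| = 299.39 m/s².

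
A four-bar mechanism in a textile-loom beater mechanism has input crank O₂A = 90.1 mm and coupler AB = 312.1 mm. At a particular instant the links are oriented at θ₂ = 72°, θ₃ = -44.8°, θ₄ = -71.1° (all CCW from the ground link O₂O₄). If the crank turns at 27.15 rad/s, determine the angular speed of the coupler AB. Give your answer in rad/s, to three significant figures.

10.6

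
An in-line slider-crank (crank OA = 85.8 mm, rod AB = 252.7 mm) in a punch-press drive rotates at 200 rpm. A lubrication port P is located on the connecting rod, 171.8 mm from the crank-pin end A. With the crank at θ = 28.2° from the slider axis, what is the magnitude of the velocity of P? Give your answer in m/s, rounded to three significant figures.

ω = 20.94 rad/s.  Crank-pin speed |V_A| = rω = 1.797 m/s, perpendicular to OA.
Rod angle: sinφ = −(r/L) sinθ ⇒ φ = -9.233°; ω_rod = −rω cosθ/√(L²−r²sin²θ) = -6.3494 rad/s.
V_P = V_A + ω_rod × AP, with AP = 0.1718 m along the rod.
Components: V_Px = −rω sinθ − a·ω_rod·sinφ = -1.0242 m/s;  V_Py = rω cosθ + a·ω_rod·cosφ = +0.50701 m/s.
|V_P| = √(V_Px² + V_Py²) = 1.1428 m/s.

1.14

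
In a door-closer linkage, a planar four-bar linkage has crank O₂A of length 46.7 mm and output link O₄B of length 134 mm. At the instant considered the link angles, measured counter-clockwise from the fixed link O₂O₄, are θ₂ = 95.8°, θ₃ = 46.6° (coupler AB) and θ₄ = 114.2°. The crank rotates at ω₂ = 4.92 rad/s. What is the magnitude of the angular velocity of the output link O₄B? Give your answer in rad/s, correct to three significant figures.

ω₂ = 4.92 rad/s
Differentiating the loop-closure r₂e^{iθ₂}+r₃e^{iθ₃}=r₁+r₄e^{iθ₄} gives r₂ω₂e^{iθ₂}+r₃ω₃e^{iθ₃}=r₄ω₄e^{iθ₄}.
Eliminating the other unknown: ω₄ = r₂ω₂ sin(θ₂−θ₃) / [r₄ sin(θ₄−θ₃)].
Numerator sine = +0.75700; denominator sine = +0.92455.
Result = 0.0467·4.92·(+0.75700) / (0.134·(+0.92455)) = +1.4039 rad/s; magnitude 1.4039 rad/s.

1.40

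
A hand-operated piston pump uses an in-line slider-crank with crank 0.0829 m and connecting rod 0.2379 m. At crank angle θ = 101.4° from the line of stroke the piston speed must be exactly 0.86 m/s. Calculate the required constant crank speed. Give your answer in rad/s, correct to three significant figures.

11.4

For an in-line slider-crank, |v_piston| = rω|sinθ|·[1 + r cosθ/√(L² − r² sin²θ)].
With r = 0.0829 m, L = 0.2379 m, θ = 101.4°: the bracketed kinematic factor |dx/dθ| = 0.075309 m.
ω = v/|dx/dθ| = 0.86/0.075309 = 11.42 rad/s.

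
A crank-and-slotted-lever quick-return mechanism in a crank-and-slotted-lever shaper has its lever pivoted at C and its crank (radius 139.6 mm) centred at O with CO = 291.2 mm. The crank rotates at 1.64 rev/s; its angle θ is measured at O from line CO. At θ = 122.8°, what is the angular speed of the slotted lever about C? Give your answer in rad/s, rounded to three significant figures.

ω = 10.3 rad/s (from 1.64 rev/s).
Crank pin A relative to C: A = (d + r cosθ, r sinθ); lever angle φ = atan2(r sinθ, d + r cosθ).
Differentiating tanφ: φ̇ = rω(d cosθ + r)/(d² + r² + 2dr cosθ).
d² + r² + 2dr cosθ = |CA|² = 0.0602431 m²;  d cosθ + r = -0.018145 m.
|ω_lever| = |0.1396·10.3·-0.018145| / 0.0602431 = 0.43328 rad/s.

0.433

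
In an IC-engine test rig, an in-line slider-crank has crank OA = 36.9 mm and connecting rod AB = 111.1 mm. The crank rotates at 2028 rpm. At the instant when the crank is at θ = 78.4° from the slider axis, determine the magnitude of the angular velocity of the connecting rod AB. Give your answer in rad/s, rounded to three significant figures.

15.0

ω = 212.4 rad/s (converted from 2028 rpm).
The rod makes angle φ with the slider axis where L sinφ = r sinθ; differentiating, L cosφ·φ̇ = r ω cosθ.
L cosφ = √(L² − r² sin²θ) = 0.10506 m.
|ω_rod| = r ω |cosθ| / √(L² − r² sin²θ) = 0.0369·212.4·0.20108/0.10506 = 14.999 rad/s.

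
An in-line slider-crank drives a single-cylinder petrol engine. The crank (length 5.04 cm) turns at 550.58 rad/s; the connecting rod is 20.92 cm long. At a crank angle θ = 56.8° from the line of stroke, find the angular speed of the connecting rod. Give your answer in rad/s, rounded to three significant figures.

74.2

ω = 550.6 rad/s
The rod makes angle φ with the slider axis where L sinφ = r sinθ; differentiating, L cosφ·φ̇ = r ω cosθ.
L cosφ = √(L² − r² sin²θ) = 0.20491 m.
|ω_rod| = r ω |cosθ| / √(L² − r² sin²θ) = 0.0504·550.6·0.54756/0.20491 = 74.154 rad/s.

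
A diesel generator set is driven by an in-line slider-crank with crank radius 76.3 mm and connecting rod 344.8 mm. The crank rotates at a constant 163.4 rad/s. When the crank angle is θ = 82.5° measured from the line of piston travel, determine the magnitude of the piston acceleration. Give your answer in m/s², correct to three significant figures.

180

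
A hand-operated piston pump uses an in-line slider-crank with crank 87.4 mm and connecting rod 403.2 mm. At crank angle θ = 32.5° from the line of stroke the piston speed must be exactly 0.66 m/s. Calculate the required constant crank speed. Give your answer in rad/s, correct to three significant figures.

For an in-line slider-crank, |v_piston| = rω|sinθ|·[1 + r cosθ/√(L² − r² sin²θ)].
With r = 0.0874 m, L = 0.4032 m, θ = 32.5°: the bracketed kinematic factor |dx/dθ| = 0.055604 m.
ω = v/|dx/dθ| = 0.66/0.055604 = 11.87 rad/s.

11.9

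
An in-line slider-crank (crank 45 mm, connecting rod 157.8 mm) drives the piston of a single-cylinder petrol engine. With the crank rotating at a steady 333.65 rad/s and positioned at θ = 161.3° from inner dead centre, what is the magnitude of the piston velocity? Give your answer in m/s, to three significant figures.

ω = 333.6 rad/s
For an in-line slider-crank, x = r cosθ + √(L² − r² sin²θ), so v = −rω sinθ·[1 + r cosθ/√(L² − r² sin²θ)].
With r = 0.045 m, L = 0.1578 m, θ = 161.3°: √(L² − r² sin²θ) = 0.15714 m.
v = −0.045·333.6·0.32061·[1 + 0.045·-0.94721/0.15714] = -3.508 m/s.
|v| = 3.508 m/s.

3.51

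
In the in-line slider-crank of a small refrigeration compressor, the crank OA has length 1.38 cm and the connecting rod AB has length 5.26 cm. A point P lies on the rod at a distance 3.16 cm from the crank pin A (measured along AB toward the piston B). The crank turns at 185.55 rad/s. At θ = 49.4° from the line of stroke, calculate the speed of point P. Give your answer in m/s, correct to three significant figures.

ω = 185.6 rad/s.  Crank-pin speed |V_A| = rω = 2.5606 m/s, perpendicular to OA.
Rod angle: sinφ = −(r/L) sinθ ⇒ φ = -11.490°; ω_rod = −rω cosθ/√(L²−r²sin²θ) = -32.328 rad/s.
V_P = V_A + ω_rod × AP, with AP = 0.0316 m along the rod.
Components: V_Px = −rω sinθ − a·ω_rod·sinφ = -2.1477 m/s;  V_Py = rω cosθ + a·ω_rod·cosφ = +0.66528 m/s.
|V_P| = √(V_Px² + V_Py²) = 2.2484 m/s.

2.25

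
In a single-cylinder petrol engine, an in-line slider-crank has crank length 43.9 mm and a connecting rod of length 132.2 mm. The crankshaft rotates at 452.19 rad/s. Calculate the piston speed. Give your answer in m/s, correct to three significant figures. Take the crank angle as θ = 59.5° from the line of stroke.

ω = 452.2 rad/s
For an in-line slider-crank, x = r cosθ + √(L² − r² sin²θ), so v = −rω sinθ·[1 + r cosθ/√(L² − r² sin²θ)].
With r = 0.0439 m, L = 0.1322 m, θ = 59.5°: √(L² − r² sin²θ) = 0.12667 m.
v = −0.0439·452.2·0.86163·[1 + 0.0439·0.50754/0.12667] = -20.113 m/s.
|v| = 20.113 m/s.

20.1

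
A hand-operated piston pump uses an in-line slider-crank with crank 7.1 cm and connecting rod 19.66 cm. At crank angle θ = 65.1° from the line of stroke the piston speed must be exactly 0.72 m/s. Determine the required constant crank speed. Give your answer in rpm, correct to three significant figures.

For an in-line slider-crank, |v_piston| = rω|sinθ|·[1 + r cosθ/√(L² − r² sin²θ)].
With r = 0.071 m, L = 0.1966 m, θ = 65.1°: the bracketed kinematic factor |dx/dθ| = 0.074764 m.
ω = v/|dx/dθ| = 0.72/0.074764 = 9.6303 rad/s.
N = 60ω/(2π) = 91.962 rpm.

92.0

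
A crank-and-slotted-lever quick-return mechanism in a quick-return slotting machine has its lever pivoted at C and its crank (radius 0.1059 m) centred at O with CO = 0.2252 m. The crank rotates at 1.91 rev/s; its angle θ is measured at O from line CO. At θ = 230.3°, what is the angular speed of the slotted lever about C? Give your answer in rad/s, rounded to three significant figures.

1.53

ω = 12 rad/s (from 1.91 rev/s).
Crank pin A relative to C: A = (d + r cosθ, r sinθ); lever angle φ = atan2(r sinθ, d + r cosθ).
Differentiating tanφ: φ̇ = rω(d cosθ + r)/(d² + r² + 2dr cosθ).
d² + r² + 2dr cosθ = |CA|² = 0.0314623 m²;  d cosθ + r = -0.037951 m.
|ω_lever| = |0.1059·12·-0.037951| / 0.0314623 = 1.533 rad/s.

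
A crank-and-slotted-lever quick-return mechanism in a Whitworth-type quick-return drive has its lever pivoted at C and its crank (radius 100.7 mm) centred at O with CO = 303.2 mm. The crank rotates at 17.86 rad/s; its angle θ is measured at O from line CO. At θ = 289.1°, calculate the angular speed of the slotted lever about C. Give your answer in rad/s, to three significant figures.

ω = 17.86 rad/s
Crank pin A relative to C: A = (d + r cosθ, r sinθ); lever angle φ = atan2(r sinθ, d + r cosθ).
Differentiating tanφ: φ̇ = rω(d cosθ + r)/(d² + r² + 2dr cosθ).
d² + r² + 2dr cosθ = |CA|² = 0.122052 m²;  d cosθ + r = +0.19991 m.
|ω_lever| = |0.1007·17.86·+0.19991| / 0.122052 = 2.9458 rad/s.

2.95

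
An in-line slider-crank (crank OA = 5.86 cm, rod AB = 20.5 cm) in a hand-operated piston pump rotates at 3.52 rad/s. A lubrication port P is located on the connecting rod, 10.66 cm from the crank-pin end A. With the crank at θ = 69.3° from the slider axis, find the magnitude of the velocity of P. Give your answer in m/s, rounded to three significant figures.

ω = 3.52 rad/s.  Crank-pin speed |V_A| = rω = 0.20627 m/s, perpendicular to OA.
Rod angle: sinφ = −(r/L) sinθ ⇒ φ = -15.510°; ω_rod = −rω cosθ/√(L²−r²sin²θ) = -0.36911 rad/s.
V_P = V_A + ω_rod × AP, with AP = 0.1066 m along the rod.
Components: V_Px = −rω sinθ − a·ω_rod·sinφ = -0.20348 m/s;  V_Py = rω cosθ + a·ω_rod·cosφ = +0.034998 m/s.
|V_P| = √(V_Px² + V_Py²) = 0.20647 m/s.

0.206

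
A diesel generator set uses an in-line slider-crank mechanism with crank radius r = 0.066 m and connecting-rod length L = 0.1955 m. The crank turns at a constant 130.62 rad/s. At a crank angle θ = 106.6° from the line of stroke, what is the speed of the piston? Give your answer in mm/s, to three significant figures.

7420

ω = 130.6 rad/s
For an in-line slider-crank, x = r cosθ + √(L² − r² sin²θ), so v = −rω sinθ·[1 + r cosθ/√(L² − r² sin²θ)].
With r = 0.066 m, L = 0.1955 m, θ = 106.6°: √(L² − r² sin²θ) = 0.18499 m.
v = −0.066·130.6·0.95832·[1 + 0.066·-0.28569/0.18499] = -7.4195 m/s.
|v| = 7.4195 m/s = 7419.5 mm/s.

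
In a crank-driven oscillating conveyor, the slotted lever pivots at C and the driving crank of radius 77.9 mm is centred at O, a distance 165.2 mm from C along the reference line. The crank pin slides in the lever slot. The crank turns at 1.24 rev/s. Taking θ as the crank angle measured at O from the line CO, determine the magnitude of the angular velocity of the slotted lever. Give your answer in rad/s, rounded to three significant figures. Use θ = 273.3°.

ω = 7.791 rad/s (from 1.24 rev/s).
Crank pin A relative to C: A = (d + r cosθ, r sinθ); lever angle φ = atan2(r sinθ, d + r cosθ).
Differentiating tanφ: φ̇ = rω(d cosθ + r)/(d² + r² + 2dr cosθ).
d² + r² + 2dr cosθ = |CA|² = 0.034841 m²;  d cosθ + r = +0.08741 m.
|ω_lever| = |0.0779·7.791·+0.08741| / 0.034841 = 1.5227 rad/s.

1.52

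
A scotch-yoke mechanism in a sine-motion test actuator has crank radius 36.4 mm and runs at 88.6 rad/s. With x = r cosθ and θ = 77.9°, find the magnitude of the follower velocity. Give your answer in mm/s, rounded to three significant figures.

ω = 88.6 rad/s
x = r cosθ ⇒ ẋ = −rω sinθ.
|v| = rω|sinθ| = 0.0364·88.6·|sin 77.9°| = 3.1534 m/s = 3153.4 mm/s.

3150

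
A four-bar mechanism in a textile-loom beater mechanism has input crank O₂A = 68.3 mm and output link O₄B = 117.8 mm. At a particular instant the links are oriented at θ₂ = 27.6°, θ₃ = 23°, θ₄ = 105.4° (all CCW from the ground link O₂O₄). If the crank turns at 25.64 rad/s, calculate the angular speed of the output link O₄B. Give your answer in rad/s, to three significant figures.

ω₂ = 25.64 rad/s
Differentiating the loop-closure r₂e^{iθ₂}+r₃e^{iθ₃}=r₁+r₄e^{iθ₄} gives r₂ω₂e^{iθ₂}+r₃ω₃e^{iθ₃}=r₄ω₄e^{iθ₄}.
Eliminating the other unknown: ω₄ = r₂ω₂ sin(θ₂−θ₃) / [r₄ sin(θ₄−θ₃)].
Numerator sine = +0.08020; denominator sine = +0.99122.
Result = 0.0683·25.64·(+0.08020) / (0.1178·(+0.99122)) = +1.2028 rad/s; magnitude 1.2028 rad/s.

1.20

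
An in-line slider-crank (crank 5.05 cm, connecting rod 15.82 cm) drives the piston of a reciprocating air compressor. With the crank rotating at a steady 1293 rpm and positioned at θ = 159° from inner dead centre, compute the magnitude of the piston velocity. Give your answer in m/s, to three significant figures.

1.72

ω = 2π·1293/60 = 135.4 rad/s
For an in-line slider-crank, x = r cosθ + √(L² − r² sin²θ), so v = −rω sinθ·[1 + r cosθ/√(L² − r² sin²θ)].
With r = 0.0505 m, L = 0.1582 m, θ = 159°: √(L² − r² sin²θ) = 0.15716 m.
v = −0.0505·135.4·0.35837·[1 + 0.0505·-0.93358/0.15716] = -1.7154 m/s.
|v| = 1.7154 m/s.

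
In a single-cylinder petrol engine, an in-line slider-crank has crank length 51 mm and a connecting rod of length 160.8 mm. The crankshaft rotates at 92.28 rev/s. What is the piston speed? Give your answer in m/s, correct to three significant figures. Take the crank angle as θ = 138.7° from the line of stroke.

ω = 2π·92.3 = 579.8 rad/s
For an in-line slider-crank, x = r cosθ + √(L² − r² sin²θ), so v = −rω sinθ·[1 + r cosθ/√(L² − r² sin²θ)].
With r = 0.051 m, L = 0.1608 m, θ = 138.7°: √(L² − r² sin²θ) = 0.15724 m.
v = −0.051·579.8·0.66000·[1 + 0.051·-0.75126/0.15724] = -14.761 m/s.
|v| = 14.761 m/s.

14.8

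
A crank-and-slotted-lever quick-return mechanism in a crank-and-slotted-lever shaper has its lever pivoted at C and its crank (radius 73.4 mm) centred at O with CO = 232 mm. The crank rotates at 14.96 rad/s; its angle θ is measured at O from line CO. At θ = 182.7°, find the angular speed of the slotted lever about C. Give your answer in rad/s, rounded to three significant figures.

ω = 14.96 rad/s
Crank pin A relative to C: A = (d + r cosθ, r sinθ); lever angle φ = atan2(r sinθ, d + r cosθ).
Differentiating tanφ: φ̇ = rω(d cosθ + r)/(d² + r² + 2dr cosθ).
d² + r² + 2dr cosθ = |CA|² = 0.0251918 m²;  d cosθ + r = -0.15834 m.
|ω_lever| = |0.0734·14.96·-0.15834| / 0.0251918 = 6.9019 rad/s.

6.90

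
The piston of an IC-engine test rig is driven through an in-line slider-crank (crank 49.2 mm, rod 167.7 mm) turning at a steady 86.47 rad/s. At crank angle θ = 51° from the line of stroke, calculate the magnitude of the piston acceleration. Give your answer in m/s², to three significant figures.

211

ω = 86.47 rad/s
x(θ) = r cosθ + √(L² − r² sin²θ); with ω constant, a = ω²·d²x/dθ².
d²x/dθ² = −r cosθ − r²(cos2θ)/√u − r⁴ sin²2θ/(4u^{3/2}),  u = L² − r² sin²θ = 0.0266613 m².
Substituting r = 0.0492 m, L = 0.1677 m, θ = 51°: d²x/dθ² = -0.028202 m.
a = ω²·d²x/dθ² = (86.47)²·(-0.028202) = -210.87 m/s²;  |a| = 210.87 m/s².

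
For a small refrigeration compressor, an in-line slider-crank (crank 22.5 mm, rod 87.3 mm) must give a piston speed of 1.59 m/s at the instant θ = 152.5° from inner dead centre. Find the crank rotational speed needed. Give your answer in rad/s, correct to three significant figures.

199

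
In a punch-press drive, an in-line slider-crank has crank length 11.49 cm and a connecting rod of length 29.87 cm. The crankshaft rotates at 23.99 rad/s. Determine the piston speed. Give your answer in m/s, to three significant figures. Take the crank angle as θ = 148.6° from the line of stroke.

0.955

ω = 23.99 rad/s
For an in-line slider-crank, x = r cosθ + √(L² − r² sin²θ), so v = −rω sinθ·[1 + r cosθ/√(L² − r² sin²θ)].
With r = 0.1149 m, L = 0.2987 m, θ = 148.6°: √(L² − r² sin²θ) = 0.29264 m.
v = −0.1149·23.99·0.52101·[1 + 0.1149·-0.85355/0.29264] = -0.95484 m/s.
|v| = 0.95484 m/s.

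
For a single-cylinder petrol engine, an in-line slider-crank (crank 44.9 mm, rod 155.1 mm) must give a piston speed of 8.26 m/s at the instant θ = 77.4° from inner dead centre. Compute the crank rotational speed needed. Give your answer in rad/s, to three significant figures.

For an in-line slider-crank, |v_piston| = rω|sinθ|·[1 + r cosθ/√(L² − r² sin²θ)].
With r = 0.0449 m, L = 0.1551 m, θ = 77.4°: the bracketed kinematic factor |dx/dθ| = 0.046703 m.
ω = v/|dx/dθ| = 8.26/0.046703 = 176.86 rad/s.

177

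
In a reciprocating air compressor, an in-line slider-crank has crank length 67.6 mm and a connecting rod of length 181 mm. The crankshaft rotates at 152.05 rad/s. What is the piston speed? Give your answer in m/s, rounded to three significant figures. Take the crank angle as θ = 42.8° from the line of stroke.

ω = 152.1 rad/s
For an in-line slider-crank, x = r cosθ + √(L² − r² sin²θ), so v = −rω sinθ·[1 + r cosθ/√(L² − r² sin²θ)].
With r = 0.0676 m, L = 0.181 m, θ = 42.8°: √(L² − r² sin²θ) = 0.17508 m.
v = −0.0676·152.1·0.67944·[1 + 0.0676·0.73373/0.17508] = -8.9622 m/s.
|v| = 8.9622 m/s.

8.96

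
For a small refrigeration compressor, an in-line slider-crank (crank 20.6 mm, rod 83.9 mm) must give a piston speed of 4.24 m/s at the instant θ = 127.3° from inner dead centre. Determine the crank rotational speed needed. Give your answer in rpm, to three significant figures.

2910

For an in-line slider-crank, |v_piston| = rω|sinθ|·[1 + r cosθ/√(L² − r² sin²θ)].
With r = 0.0206 m, L = 0.0839 m, θ = 127.3°: the bracketed kinematic factor |dx/dθ| = 0.013901 m.
ω = v/|dx/dθ| = 4.24/0.013901 = 305.02 rad/s.
N = 60ω/(2π) = 2912.7 rpm.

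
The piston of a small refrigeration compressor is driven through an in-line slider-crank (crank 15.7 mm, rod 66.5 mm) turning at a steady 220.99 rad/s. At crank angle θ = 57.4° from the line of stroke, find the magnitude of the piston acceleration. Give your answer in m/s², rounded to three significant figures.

338

ω = 221 rad/s
x(θ) = r cosθ + √(L² − r² sin²θ); with ω constant, a = ω²·d²x/dθ².
d²x/dθ² = −r cosθ − r²(cos2θ)/√u − r⁴ sin²2θ/(4u^{3/2}),  u = L² − r² sin²θ = 0.00424731 m².
Substituting r = 0.0157 m, L = 0.0665 m, θ = 57.4°: d²x/dθ² = -0.0069175 m.
a = ω²·d²x/dθ² = (221)²·(-0.0069175) = -337.83 m/s²;  |a| = 337.83 m/s².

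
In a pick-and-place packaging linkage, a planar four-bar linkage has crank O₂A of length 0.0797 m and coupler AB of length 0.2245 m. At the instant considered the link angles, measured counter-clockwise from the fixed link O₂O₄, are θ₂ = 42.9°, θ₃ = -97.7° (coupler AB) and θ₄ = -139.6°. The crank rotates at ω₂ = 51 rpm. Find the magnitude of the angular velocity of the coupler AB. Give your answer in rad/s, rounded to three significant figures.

ω₂ = 5.341 rad/s (from 51 rpm).
Differentiating the loop-closure r₂e^{iθ₂}+r₃e^{iθ₃}=r₁+r₄e^{iθ₄} gives r₂ω₂e^{iθ₂}+r₃ω₃e^{iθ₃}=r₄ω₄e^{iθ₄}.
Eliminating the other unknown: ω₃ = r₂ω₂ sin(θ₄−θ₂) / [r₃ sin(θ₃−θ₄)].
Numerator sine = +0.04362; denominator sine = +0.66783.
Result = 0.0797·5.341·(+0.04362) / (0.2245·(+0.66783)) = +0.12384 rad/s; magnitude 0.12384 rad/s.

0.124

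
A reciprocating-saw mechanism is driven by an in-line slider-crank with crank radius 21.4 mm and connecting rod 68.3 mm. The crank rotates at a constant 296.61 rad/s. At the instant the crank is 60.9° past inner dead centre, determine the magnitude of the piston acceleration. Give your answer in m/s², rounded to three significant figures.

604

ω = 296.6 rad/s
x(θ) = r cosθ + √(L² − r² sin²θ); with ω constant, a = ω²·d²x/dθ².
d²x/dθ² = −r cosθ − r²(cos2θ)/√u − r⁴ sin²2θ/(4u^{3/2}),  u = L² − r² sin²θ = 0.00431525 m².
Substituting r = 0.0214 m, L = 0.0683 m, θ = 60.9°: d²x/dθ² = -0.0068675 m.
a = ω²·d²x/dθ² = (296.6)²·(-0.0068675) = -604.19 m/s²;  |a| = 604.19 m/s².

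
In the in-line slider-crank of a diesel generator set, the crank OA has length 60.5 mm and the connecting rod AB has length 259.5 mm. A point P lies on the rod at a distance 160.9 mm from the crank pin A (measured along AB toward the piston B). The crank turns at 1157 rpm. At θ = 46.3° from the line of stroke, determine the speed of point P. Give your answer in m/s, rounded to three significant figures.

6.15

ω = 121.2 rad/s.  Crank-pin speed |V_A| = rω = 7.3302 m/s, perpendicular to OA.
Rod angle: sinφ = −(r/L) sinθ ⇒ φ = -9.704°; ω_rod = −rω cosθ/√(L²−r²sin²θ) = -19.799 rad/s.
V_P = V_A + ω_rod × AP, with AP = 0.1609 m along the rod.
Components: V_Px = −rω sinθ − a·ω_rod·sinφ = -5.8365 m/s;  V_Py = rω cosθ + a·ω_rod·cosφ = +1.9242 m/s.
|V_P| = √(V_Px² + V_Py²) = 6.1455 m/s.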